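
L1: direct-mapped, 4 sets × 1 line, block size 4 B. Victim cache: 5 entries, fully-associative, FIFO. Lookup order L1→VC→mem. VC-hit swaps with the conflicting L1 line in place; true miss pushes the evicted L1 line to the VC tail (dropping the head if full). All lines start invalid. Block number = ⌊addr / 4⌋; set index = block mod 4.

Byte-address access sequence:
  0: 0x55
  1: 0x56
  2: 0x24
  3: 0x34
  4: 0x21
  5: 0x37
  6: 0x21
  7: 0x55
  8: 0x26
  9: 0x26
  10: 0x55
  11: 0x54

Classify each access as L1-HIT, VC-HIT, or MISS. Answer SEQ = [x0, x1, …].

0: 0x55 (blk 21, set 1) → MISS  vc=[]
1: 0x56 (blk 21, set 1) → L1-HIT  vc=[]
2: 0x24 (blk 9, set 1) → MISS  vc=[21]
3: 0x34 (blk 13, set 1) → MISS  vc=[21, 9]
4: 0x21 (blk 8, set 0) → MISS  vc=[21, 9]
5: 0x37 (blk 13, set 1) → L1-HIT  vc=[21, 9]
6: 0x21 (blk 8, set 0) → L1-HIT  vc=[21, 9]
7: 0x55 (blk 21, set 1) → VC-HIT  vc=[13, 9]
8: 0x26 (blk 9, set 1) → VC-HIT  vc=[13, 21]
9: 0x26 (blk 9, set 1) → L1-HIT  vc=[13, 21]
10: 0x55 (blk 21, set 1) → VC-HIT  vc=[13, 9]
11: 0x54 (blk 21, set 1) → L1-HIT  vc=[13, 9]

SEQ = [MISS, L1-HIT, MISS, MISS, MISS, L1-HIT, L1-HIT, VC-HIT, VC-HIT, L1-HIT, VC-HIT, L1-HIT]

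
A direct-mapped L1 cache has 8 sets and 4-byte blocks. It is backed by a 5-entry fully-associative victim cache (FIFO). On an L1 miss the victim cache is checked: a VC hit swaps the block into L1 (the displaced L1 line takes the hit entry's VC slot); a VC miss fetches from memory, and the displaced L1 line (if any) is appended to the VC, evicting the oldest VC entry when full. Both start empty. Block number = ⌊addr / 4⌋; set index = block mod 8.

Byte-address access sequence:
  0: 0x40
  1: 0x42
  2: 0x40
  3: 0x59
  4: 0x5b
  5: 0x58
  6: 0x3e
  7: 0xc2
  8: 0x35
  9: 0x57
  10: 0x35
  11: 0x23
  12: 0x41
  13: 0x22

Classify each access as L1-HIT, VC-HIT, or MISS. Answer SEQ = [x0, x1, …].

SEQ = [MISS, L1-HIT, L1-HIT, MISS, L1-HIT, L1-HIT, MISS, MISS, MISS, MISS, VC-HIT, MISS, VC-HIT, VC-HIT]

  [0] addr=0x40 blk=16 s=0: MISS | VC []
  [1] addr=0x42 blk=16 s=0: L1-HIT | VC []
  [2] addr=0x40 blk=16 s=0: L1-HIT | VC []
  [3] addr=0x59 blk=22 s=6: MISS | VC []
  [4] addr=0x5b blk=22 s=6: L1-HIT | VC []
  [5] addr=0x58 blk=22 s=6: L1-HIT | VC []
  [6] addr=0x3e blk=15 s=7: MISS | VC []
  [7] addr=0xc2 blk=48 s=0: MISS | VC [16]
  [8] addr=0x35 blk=13 s=5: MISS | VC [16]
  [9] addr=0x57 blk=21 s=5: MISS | VC [16, 13]
  [10] addr=0x35 blk=13 s=5: VC-HIT | VC [16, 21]
  [11] addr=0x23 blk=8 s=0: MISS | VC [16, 21, 48]
  [12] addr=0x41 blk=16 s=0: VC-HIT | VC [8, 21, 48]
  [13] addr=0x22 blk=8 s=0: VC-HIT | VC [16, 21, 48]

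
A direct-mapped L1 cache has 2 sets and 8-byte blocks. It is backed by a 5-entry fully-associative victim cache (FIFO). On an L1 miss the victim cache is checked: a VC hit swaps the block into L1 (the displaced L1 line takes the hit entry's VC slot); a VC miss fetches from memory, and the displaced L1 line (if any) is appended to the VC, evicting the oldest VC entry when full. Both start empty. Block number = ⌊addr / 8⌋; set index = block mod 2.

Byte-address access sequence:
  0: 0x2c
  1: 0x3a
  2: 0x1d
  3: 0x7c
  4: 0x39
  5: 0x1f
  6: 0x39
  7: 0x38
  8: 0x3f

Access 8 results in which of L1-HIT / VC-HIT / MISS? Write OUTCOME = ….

OUTCOME = L1-HIT

  [0] addr=0x2c blk=5 s=1: MISS | VC []
  [1] addr=0x3a blk=7 s=1: MISS | VC [5]
  [2] addr=0x1d blk=3 s=1: MISS | VC [5, 7]
  [3] addr=0x7c blk=15 s=1: MISS | VC [5, 7, 3]
  [4] addr=0x39 blk=7 s=1: VC-HIT | VC [5, 15, 3]
  [5] addr=0x1f blk=3 s=1: VC-HIT | VC [5, 15, 7]
  [6] addr=0x39 blk=7 s=1: VC-HIT | VC [5, 15, 3]
  [7] addr=0x38 blk=7 s=1: L1-HIT | VC [5, 15, 3]
  [8] addr=0x3f blk=7 s=1: L1-HIT | VC [5, 15, 3]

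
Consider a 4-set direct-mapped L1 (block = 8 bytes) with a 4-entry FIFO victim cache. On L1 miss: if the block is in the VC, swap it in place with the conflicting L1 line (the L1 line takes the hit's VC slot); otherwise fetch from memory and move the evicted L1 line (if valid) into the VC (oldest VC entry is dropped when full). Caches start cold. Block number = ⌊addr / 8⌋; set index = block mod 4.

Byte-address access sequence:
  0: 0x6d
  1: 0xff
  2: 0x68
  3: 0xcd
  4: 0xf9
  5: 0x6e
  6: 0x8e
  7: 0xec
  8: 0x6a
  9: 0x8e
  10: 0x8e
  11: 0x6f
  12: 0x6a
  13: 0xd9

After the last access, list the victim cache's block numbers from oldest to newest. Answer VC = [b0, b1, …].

  [0] addr=0x6d blk=13 s=1: MISS | VC []
  [1] addr=0xff blk=31 s=3: MISS | VC []
  [2] addr=0x68 blk=13 s=1: L1-HIT | VC []
  [3] addr=0xcd blk=25 s=1: MISS | VC [13]
  [4] addr=0xf9 blk=31 s=3: L1-HIT | VC [13]
  [5] addr=0x6e blk=13 s=1: VC-HIT | VC [25]
  [6] addr=0x8e blk=17 s=1: MISS | VC [25, 13]
  [7] addr=0xec blk=29 s=1: MISS | VC [25, 13, 17]
  [8] addr=0x6a blk=13 s=1: VC-HIT | VC [25, 29, 17]
  [9] addr=0x8e blk=17 s=1: VC-HIT | VC [25, 29, 13]
  [10] addr=0x8e blk=17 s=1: L1-HIT | VC [25, 29, 13]
  [11] addr=0x6f blk=13 s=1: VC-HIT | VC [25, 29, 17]
  [12] addr=0x6a blk=13 s=1: L1-HIT | VC [25, 29, 17]
  [13] addr=0xd9 blk=27 s=3: MISS | VC [25, 29, 17, 31]

VC = [25, 29, 17, 31]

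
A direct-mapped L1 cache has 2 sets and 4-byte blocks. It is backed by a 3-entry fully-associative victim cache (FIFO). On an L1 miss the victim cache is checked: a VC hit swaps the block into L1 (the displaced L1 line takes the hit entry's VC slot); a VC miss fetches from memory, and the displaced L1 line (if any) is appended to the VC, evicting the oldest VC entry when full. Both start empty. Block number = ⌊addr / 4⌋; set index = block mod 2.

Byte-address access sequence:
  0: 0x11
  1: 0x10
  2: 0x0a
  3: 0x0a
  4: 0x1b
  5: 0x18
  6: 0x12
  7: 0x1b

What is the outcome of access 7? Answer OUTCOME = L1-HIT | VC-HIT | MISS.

0: 0x11 (blk 4, set 0) → MISS  vc=[]
1: 0x10 (blk 4, set 0) → L1-HIT  vc=[]
2: 0xa (blk 2, set 0) → MISS  vc=[4]
3: 0xa (blk 2, set 0) → L1-HIT  vc=[4]
4: 0x1b (blk 6, set 0) → MISS  vc=[4, 2]
5: 0x18 (blk 6, set 0) → L1-HIT  vc=[4, 2]
6: 0x12 (blk 4, set 0) → VC-HIT  vc=[6, 2]
7: 0x1b (blk 6, set 0) → VC-HIT  vc=[4, 2]

OUTCOME = VC-HIT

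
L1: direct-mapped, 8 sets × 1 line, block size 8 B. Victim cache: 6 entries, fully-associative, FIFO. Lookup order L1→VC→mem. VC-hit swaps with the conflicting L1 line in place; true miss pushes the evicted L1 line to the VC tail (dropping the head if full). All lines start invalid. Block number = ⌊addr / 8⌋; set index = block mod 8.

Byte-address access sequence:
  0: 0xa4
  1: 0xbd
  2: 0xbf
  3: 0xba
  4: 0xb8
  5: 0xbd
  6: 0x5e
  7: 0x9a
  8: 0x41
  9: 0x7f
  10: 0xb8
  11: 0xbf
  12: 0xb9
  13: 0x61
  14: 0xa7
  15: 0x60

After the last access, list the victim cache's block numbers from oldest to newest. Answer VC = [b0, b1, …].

  [0] addr=0xa4 blk=20 s=4: MISS | VC []
  [1] addr=0xbd blk=23 s=7: MISS | VC []
  [2] addr=0xbf blk=23 s=7: L1-HIT | VC []
  [3] addr=0xba blk=23 s=7: L1-HIT | VC []
  [4] addr=0xb8 blk=23 s=7: L1-HIT | VC []
  [5] addr=0xbd blk=23 s=7: L1-HIT | VC []
  [6] addr=0x5e blk=11 s=3: MISS | VC []
  [7] addr=0x9a blk=19 s=3: MISS | VC [11]
  [8] addr=0x41 blk=8 s=0: MISS | VC [11]
  [9] addr=0x7f blk=15 s=7: MISS | VC [11, 23]
  [10] addr=0xb8 blk=23 s=7: VC-HIT | VC [11, 15]
  [11] addr=0xbf blk=23 s=7: L1-HIT | VC [11, 15]
  [12] addr=0xb9 blk=23 s=7: L1-HIT | VC [11, 15]
  [13] addr=0x61 blk=12 s=4: MISS | VC [11, 15, 20]
  [14] addr=0xa7 blk=20 s=4: VC-HIT | VC [11, 15, 12]
  [15] addr=0x60 blk=12 s=4: VC-HIT | VC [11, 15, 20]

VC = [11, 15, 20]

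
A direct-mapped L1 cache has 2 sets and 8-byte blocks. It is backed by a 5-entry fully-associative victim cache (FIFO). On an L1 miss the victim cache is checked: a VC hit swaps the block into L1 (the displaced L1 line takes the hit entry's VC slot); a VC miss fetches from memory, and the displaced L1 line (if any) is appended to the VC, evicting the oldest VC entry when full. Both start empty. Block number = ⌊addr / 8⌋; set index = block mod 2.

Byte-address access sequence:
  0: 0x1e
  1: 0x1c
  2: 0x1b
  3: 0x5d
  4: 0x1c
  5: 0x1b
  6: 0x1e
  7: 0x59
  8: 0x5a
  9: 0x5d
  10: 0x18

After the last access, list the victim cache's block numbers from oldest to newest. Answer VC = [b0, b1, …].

VC = [11]

0: 0x1e (blk 3, set 1) → MISS  vc=[]
1: 0x1c (blk 3, set 1) → L1-HIT  vc=[]
2: 0x1b (blk 3, set 1) → L1-HIT  vc=[]
3: 0x5d (blk 11, set 1) → MISS  vc=[3]
4: 0x1c (blk 3, set 1) → VC-HIT  vc=[11]
5: 0x1b (blk 3, set 1) → L1-HIT  vc=[11]
6: 0x1e (blk 3, set 1) → L1-HIT  vc=[11]
7: 0x59 (blk 11, set 1) → VC-HIT  vc=[3]
8: 0x5a (blk 11, set 1) → L1-HIT  vc=[3]
9: 0x5d (blk 11, set 1) → L1-HIT  vc=[3]
10: 0x18 (blk 3, set 1) → VC-HIT  vc=[11]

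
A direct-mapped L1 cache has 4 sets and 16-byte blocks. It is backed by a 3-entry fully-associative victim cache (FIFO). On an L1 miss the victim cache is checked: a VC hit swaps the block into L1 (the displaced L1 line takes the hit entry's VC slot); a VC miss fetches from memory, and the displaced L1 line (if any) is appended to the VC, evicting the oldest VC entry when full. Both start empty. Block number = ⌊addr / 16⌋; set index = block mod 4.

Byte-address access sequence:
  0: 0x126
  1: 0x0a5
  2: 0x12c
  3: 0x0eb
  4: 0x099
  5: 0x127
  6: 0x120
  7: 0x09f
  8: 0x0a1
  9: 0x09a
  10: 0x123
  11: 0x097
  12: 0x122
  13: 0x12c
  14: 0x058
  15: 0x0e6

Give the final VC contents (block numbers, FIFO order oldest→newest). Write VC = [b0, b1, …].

VC = [10, 18, 9]

0: 0x126 (blk 18, set 2) → MISS  vc=[]
1: 0xa5 (blk 10, set 2) → MISS  vc=[18]
2: 0x12c (blk 18, set 2) → VC-HIT  vc=[10]
3: 0xeb (blk 14, set 2) → MISS  vc=[10, 18]
4: 0x99 (blk 9, set 1) → MISS  vc=[10, 18]
5: 0x127 (blk 18, set 2) → VC-HIT  vc=[10, 14]
6: 0x120 (blk 18, set 2) → L1-HIT  vc=[10, 14]
7: 0x9f (blk 9, set 1) → L1-HIT  vc=[10, 14]
8: 0xa1 (blk 10, set 2) → VC-HIT  vc=[18, 14]
9: 0x9a (blk 9, set 1) → L1-HIT  vc=[18, 14]
10: 0x123 (blk 18, set 2) → VC-HIT  vc=[10, 14]
11: 0x97 (blk 9, set 1) → L1-HIT  vc=[10, 14]
12: 0x122 (blk 18, set 2) → L1-HIT  vc=[10, 14]
13: 0x12c (blk 18, set 2) → L1-HIT  vc=[10, 14]
14: 0x58 (blk 5, set 1) → MISS  vc=[10, 14, 9]
15: 0xe6 (blk 14, set 2) → VC-HIT  vc=[10, 18, 9]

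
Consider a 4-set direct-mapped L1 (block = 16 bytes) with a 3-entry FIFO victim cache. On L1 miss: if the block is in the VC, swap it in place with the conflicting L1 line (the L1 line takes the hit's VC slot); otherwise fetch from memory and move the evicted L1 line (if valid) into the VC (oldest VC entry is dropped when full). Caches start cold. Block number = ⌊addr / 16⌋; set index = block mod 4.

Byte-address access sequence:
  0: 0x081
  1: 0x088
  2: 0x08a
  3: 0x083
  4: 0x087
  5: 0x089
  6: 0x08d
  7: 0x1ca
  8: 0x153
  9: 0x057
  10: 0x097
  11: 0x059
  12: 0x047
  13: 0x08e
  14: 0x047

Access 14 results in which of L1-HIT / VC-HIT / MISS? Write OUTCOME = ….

OUTCOME = VC-HIT

0: 0x81 (blk 8, set 0) → MISS  vc=[]
1: 0x88 (blk 8, set 0) → L1-HIT  vc=[]
2: 0x8a (blk 8, set 0) → L1-HIT  vc=[]
3: 0x83 (blk 8, set 0) → L1-HIT  vc=[]
4: 0x87 (blk 8, set 0) → L1-HIT  vc=[]
5: 0x89 (blk 8, set 0) → L1-HIT  vc=[]
6: 0x8d (blk 8, set 0) → L1-HIT  vc=[]
7: 0x1ca (blk 28, set 0) → MISS  vc=[8]
8: 0x153 (blk 21, set 1) → MISS  vc=[8]
9: 0x57 (blk 5, set 1) → MISS  vc=[8, 21]
10: 0x97 (blk 9, set 1) → MISS  vc=[8, 21, 5]
11: 0x59 (blk 5, set 1) → VC-HIT  vc=[8, 21, 9]
12: 0x47 (blk 4, set 0) → MISS  vc=[21, 9, 28]
13: 0x8e (blk 8, set 0) → MISS  vc=[9, 28, 4]
14: 0x47 (blk 4, set 0) → VC-HIT  vc=[9, 28, 8]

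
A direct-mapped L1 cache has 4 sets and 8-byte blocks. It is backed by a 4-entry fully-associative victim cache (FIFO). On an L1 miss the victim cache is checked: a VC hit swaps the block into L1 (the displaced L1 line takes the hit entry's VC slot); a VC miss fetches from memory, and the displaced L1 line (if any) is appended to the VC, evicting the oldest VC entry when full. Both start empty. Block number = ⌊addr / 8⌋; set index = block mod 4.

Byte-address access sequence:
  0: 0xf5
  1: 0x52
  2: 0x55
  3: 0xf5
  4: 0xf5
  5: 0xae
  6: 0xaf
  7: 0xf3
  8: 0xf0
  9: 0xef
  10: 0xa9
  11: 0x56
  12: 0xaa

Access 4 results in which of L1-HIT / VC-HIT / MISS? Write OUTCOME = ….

OUTCOME = L1-HIT

#0 0xf5→b30/s2 MISS; vc=[]
#1 0x52→b10/s2 MISS; vc=[30]
#2 0x55→b10/s2 L1-HIT; vc=[30]
#3 0xf5→b30/s2 VC-HIT; vc=[10]
#4 0xf5→b30/s2 L1-HIT; vc=[10]
#5 0xae→b21/s1 MISS; vc=[10]
#6 0xaf→b21/s1 L1-HIT; vc=[10]
#7 0xf3→b30/s2 L1-HIT; vc=[10]
#8 0xf0→b30/s2 L1-HIT; vc=[10]
#9 0xef→b29/s1 MISS; vc=[10,21]
#10 0xa9→b21/s1 VC-HIT; vc=[10,29]
#11 0x56→b10/s2 VC-HIT; vc=[30,29]
#12 0xaa→b21/s1 L1-HIT; vc=[30,29]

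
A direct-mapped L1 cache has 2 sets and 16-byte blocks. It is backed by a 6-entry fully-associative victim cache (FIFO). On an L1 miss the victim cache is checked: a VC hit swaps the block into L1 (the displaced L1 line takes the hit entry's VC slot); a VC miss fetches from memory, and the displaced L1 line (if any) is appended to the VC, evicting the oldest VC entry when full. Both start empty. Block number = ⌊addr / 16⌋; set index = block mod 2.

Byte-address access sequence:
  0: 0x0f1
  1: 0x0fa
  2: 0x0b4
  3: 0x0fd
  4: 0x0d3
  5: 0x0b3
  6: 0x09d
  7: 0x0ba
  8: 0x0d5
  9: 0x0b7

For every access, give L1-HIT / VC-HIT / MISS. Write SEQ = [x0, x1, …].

SEQ = [MISS, L1-HIT, MISS, VC-HIT, MISS, VC-HIT, MISS, VC-HIT, VC-HIT, VC-HIT]

  [0] addr=0xf1 blk=15 s=1: MISS | VC []
  [1] addr=0xfa blk=15 s=1: L1-HIT | VC []
  [2] addr=0xb4 blk=11 s=1: MISS | VC [15]
  [3] addr=0xfd blk=15 s=1: VC-HIT | VC [11]
  [4] addr=0xd3 blk=13 s=1: MISS | VC [11, 15]
  [5] addr=0xb3 blk=11 s=1: VC-HIT | VC [13, 15]
  [6] addr=0x9d blk=9 s=1: MISS | VC [13, 15, 11]
  [7] addr=0xba blk=11 s=1: VC-HIT | VC [13, 15, 9]
  [8] addr=0xd5 blk=13 s=1: VC-HIT | VC [11, 15, 9]
  [9] addr=0xb7 blk=11 s=1: VC-HIT | VC [13, 15, 9]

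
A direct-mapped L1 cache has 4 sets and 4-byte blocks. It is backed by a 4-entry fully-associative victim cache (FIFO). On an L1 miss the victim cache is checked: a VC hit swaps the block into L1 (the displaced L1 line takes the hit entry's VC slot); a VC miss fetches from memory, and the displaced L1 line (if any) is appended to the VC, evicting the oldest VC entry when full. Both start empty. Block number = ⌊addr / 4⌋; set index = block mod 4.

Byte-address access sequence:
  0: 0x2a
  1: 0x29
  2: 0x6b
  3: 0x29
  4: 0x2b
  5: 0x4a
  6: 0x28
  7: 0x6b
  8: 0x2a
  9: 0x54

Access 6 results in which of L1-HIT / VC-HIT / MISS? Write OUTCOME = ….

OUTCOME = VC-HIT

  [0] addr=0x2a blk=10 s=2: MISS | VC []
  [1] addr=0x29 blk=10 s=2: L1-HIT | VC []
  [2] addr=0x6b blk=26 s=2: MISS | VC [10]
  [3] addr=0x29 blk=10 s=2: VC-HIT | VC [26]
  [4] addr=0x2b blk=10 s=2: L1-HIT | VC [26]
  [5] addr=0x4a blk=18 s=2: MISS | VC [26, 10]
  [6] addr=0x28 blk=10 s=2: VC-HIT | VC [26, 18]
  [7] addr=0x6b blk=26 s=2: VC-HIT | VC [10, 18]
  [8] addr=0x2a blk=10 s=2: VC-HIT | VC [26, 18]
  [9] addr=0x54 blk=21 s=1: MISS | VC [26, 18]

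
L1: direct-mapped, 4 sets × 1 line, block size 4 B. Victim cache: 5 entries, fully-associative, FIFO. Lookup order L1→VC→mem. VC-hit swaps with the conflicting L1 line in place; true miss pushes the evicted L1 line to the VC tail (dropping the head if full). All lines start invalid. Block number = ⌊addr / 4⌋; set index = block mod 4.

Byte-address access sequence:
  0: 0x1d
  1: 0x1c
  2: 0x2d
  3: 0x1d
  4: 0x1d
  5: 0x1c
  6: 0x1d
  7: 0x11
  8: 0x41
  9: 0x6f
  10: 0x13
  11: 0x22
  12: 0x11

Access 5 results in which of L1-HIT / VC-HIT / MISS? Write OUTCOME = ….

OUTCOME = L1-HIT

0: 0x1d (blk 7, set 3) → MISS  vc=[]
1: 0x1c (blk 7, set 3) → L1-HIT  vc=[]
2: 0x2d (blk 11, set 3) → MISS  vc=[7]
3: 0x1d (blk 7, set 3) → VC-HIT  vc=[11]
4: 0x1d (blk 7, set 3) → L1-HIT  vc=[11]
5: 0x1c (blk 7, set 3) → L1-HIT  vc=[11]
6: 0x1d (blk 7, set 3) → L1-HIT  vc=[11]
7: 0x11 (blk 4, set 0) → MISS  vc=[11]
8: 0x41 (blk 16, set 0) → MISS  vc=[11, 4]
9: 0x6f (blk 27, set 3) → MISS  vc=[11, 4, 7]
10: 0x13 (blk 4, set 0) → VC-HIT  vc=[11, 16, 7]
11: 0x22 (blk 8, set 0) → MISS  vc=[11, 16, 7, 4]
12: 0x11 (blk 4, set 0) → VC-HIT  vc=[11, 16, 7, 8]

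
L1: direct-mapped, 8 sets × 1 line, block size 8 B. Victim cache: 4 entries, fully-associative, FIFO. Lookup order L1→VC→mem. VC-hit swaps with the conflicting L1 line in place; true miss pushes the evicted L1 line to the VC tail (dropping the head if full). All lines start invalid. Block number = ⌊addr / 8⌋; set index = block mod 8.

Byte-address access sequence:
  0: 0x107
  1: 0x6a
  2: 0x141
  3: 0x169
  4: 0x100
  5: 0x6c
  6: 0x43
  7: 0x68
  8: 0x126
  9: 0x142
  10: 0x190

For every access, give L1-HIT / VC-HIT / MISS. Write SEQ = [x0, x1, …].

SEQ = [MISS, MISS, MISS, MISS, VC-HIT, VC-HIT, MISS, L1-HIT, MISS, VC-HIT, MISS]

0: 0x107 (blk 32, set 0) → MISS  vc=[]
1: 0x6a (blk 13, set 5) → MISS  vc=[]
2: 0x141 (blk 40, set 0) → MISS  vc=[32]
3: 0x169 (blk 45, set 5) → MISS  vc=[32, 13]
4: 0x100 (blk 32, set 0) → VC-HIT  vc=[40, 13]
5: 0x6c (blk 13, set 5) → VC-HIT  vc=[40, 45]
6: 0x43 (blk 8, set 0) → MISS  vc=[40, 45, 32]
7: 0x68 (blk 13, set 5) → L1-HIT  vc=[40, 45, 32]
8: 0x126 (blk 36, set 4) → MISS  vc=[40, 45, 32]
9: 0x142 (blk 40, set 0) → VC-HIT  vc=[8, 45, 32]
10: 0x190 (blk 50, set 2) → MISS  vc=[8, 45, 32]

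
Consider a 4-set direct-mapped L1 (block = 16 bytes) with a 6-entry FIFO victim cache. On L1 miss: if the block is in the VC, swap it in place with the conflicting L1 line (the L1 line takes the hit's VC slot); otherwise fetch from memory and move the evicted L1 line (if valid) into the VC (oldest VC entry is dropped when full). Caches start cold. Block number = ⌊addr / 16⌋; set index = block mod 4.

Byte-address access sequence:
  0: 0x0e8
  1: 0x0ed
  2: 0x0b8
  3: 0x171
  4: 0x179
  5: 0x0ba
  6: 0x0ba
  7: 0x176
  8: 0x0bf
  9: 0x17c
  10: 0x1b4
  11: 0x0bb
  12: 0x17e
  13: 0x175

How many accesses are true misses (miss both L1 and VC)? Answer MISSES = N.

MISSES = 4

  [0] addr=0xe8 blk=14 s=2: MISS | VC []
  [1] addr=0xed blk=14 s=2: L1-HIT | VC []
  [2] addr=0xb8 blk=11 s=3: MISS | VC []
  [3] addr=0x171 blk=23 s=3: MISS | VC [11]
  [4] addr=0x179 blk=23 s=3: L1-HIT | VC [11]
  [5] addr=0xba blk=11 s=3: VC-HIT | VC [23]
  [6] addr=0xba blk=11 s=3: L1-HIT | VC [23]
  [7] addr=0x176 blk=23 s=3: VC-HIT | VC [11]
  [8] addr=0xbf blk=11 s=3: VC-HIT | VC [23]
  [9] addr=0x17c blk=23 s=3: VC-HIT | VC [11]
  [10] addr=0x1b4 blk=27 s=3: MISS | VC [11, 23]
  [11] addr=0xbb blk=11 s=3: VC-HIT | VC [27, 23]
  [12] addr=0x17e blk=23 s=3: VC-HIT | VC [27, 11]
  [13] addr=0x175 blk=23 s=3: L1-HIT | VC [27, 11]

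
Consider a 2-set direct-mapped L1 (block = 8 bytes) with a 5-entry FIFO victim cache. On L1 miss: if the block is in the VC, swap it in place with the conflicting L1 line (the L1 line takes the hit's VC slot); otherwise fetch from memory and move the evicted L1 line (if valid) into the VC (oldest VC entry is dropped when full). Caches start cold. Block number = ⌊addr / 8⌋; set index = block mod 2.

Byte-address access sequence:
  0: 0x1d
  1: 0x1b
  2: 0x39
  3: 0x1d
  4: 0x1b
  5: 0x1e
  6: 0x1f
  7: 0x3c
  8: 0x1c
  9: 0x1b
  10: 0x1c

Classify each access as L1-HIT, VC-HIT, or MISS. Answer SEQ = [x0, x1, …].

SEQ = [MISS, L1-HIT, MISS, VC-HIT, L1-HIT, L1-HIT, L1-HIT, VC-HIT, VC-HIT, L1-HIT, L1-HIT]

0: 0x1d (blk 3, set 1) → MISS  vc=[]
1: 0x1b (blk 3, set 1) → L1-HIT  vc=[]
2: 0x39 (blk 7, set 1) → MISS  vc=[3]
3: 0x1d (blk 3, set 1) → VC-HIT  vc=[7]
4: 0x1b (blk 3, set 1) → L1-HIT  vc=[7]
5: 0x1e (blk 3, set 1) → L1-HIT  vc=[7]
6: 0x1f (blk 3, set 1) → L1-HIT  vc=[7]
7: 0x3c (blk 7, set 1) → VC-HIT  vc=[3]
8: 0x1c (blk 3, set 1) → VC-HIT  vc=[7]
9: 0x1b (blk 3, set 1) → L1-HIT  vc=[7]
10: 0x1c (blk 3, set 1) → L1-HIT  vc=[7]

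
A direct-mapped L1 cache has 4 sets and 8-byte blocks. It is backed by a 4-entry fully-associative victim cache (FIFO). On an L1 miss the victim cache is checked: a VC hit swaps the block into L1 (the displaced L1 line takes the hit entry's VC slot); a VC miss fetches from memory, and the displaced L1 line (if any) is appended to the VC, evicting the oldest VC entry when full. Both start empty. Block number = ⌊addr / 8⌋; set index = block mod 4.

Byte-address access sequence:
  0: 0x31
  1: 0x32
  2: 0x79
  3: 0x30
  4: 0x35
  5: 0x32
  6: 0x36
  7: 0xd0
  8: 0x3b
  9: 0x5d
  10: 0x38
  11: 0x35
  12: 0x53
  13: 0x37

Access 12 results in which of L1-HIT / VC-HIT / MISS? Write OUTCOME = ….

OUTCOME = MISS

#0 0x31→b6/s2 MISS; vc=[]
#1 0x32→b6/s2 L1-HIT; vc=[]
#2 0x79→b15/s3 MISS; vc=[]
#3 0x30→b6/s2 L1-HIT; vc=[]
#4 0x35→b6/s2 L1-HIT; vc=[]
#5 0x32→b6/s2 L1-HIT; vc=[]
#6 0x36→b6/s2 L1-HIT; vc=[]
#7 0xd0→b26/s2 MISS; vc=[6]
#8 0x3b→b7/s3 MISS; vc=[6,15]
#9 0x5d→b11/s3 MISS; vc=[6,15,7]
#10 0x38→b7/s3 VC-HIT; vc=[6,15,11]
#11 0x35→b6/s2 VC-HIT; vc=[26,15,11]
#12 0x53→b10/s2 MISS; vc=[26,15,11,6]
#13 0x37→b6/s2 VC-HIT; vc=[26,15,11,10]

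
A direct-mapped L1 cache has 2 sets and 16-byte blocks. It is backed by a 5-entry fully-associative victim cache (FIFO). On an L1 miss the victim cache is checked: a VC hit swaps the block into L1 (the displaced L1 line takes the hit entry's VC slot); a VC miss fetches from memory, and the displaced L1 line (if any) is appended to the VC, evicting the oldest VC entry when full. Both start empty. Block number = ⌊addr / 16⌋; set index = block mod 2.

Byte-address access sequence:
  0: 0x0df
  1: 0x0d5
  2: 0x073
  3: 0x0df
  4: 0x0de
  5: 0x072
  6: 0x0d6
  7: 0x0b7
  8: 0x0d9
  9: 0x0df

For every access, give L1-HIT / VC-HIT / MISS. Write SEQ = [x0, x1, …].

SEQ = [MISS, L1-HIT, MISS, VC-HIT, L1-HIT, VC-HIT, VC-HIT, MISS, VC-HIT, L1-HIT]

  [0] addr=0xdf blk=13 s=1: MISS | VC []
  [1] addr=0xd5 blk=13 s=1: L1-HIT | VC []
  [2] addr=0x73 blk=7 s=1: MISS | VC [13]
  [3] addr=0xdf blk=13 s=1: VC-HIT | VC [7]
  [4] addr=0xde blk=13 s=1: L1-HIT | VC [7]
  [5] addr=0x72 blk=7 s=1: VC-HIT | VC [13]
  [6] addr=0xd6 blk=13 s=1: VC-HIT | VC [7]
  [7] addr=0xb7 blk=11 s=1: MISS | VC [7, 13]
  [8] addr=0xd9 blk=13 s=1: VC-HIT | VC [7, 11]
  [9] addr=0xdf blk=13 s=1: L1-HIT | VC [7, 11]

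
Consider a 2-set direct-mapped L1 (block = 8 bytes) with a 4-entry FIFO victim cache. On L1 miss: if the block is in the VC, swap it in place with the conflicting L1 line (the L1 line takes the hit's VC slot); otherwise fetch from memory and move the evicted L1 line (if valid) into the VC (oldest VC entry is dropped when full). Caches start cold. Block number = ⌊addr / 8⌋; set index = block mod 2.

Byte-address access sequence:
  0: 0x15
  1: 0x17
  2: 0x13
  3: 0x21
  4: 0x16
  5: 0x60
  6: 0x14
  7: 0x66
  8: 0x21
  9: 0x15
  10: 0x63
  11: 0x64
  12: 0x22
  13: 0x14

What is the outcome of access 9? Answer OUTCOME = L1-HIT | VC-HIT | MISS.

OUTCOME = VC-HIT

#0 0x15→b2/s0 MISS; vc=[]
#1 0x17→b2/s0 L1-HIT; vc=[]
#2 0x13→b2/s0 L1-HIT; vc=[]
#3 0x21→b4/s0 MISS; vc=[2]
#4 0x16→b2/s0 VC-HIT; vc=[4]
#5 0x60→b12/s0 MISS; vc=[4,2]
#6 0x14→b2/s0 VC-HIT; vc=[4,12]
#7 0x66→b12/s0 VC-HIT; vc=[4,2]
#8 0x21→b4/s0 VC-HIT; vc=[12,2]
#9 0x15→b2/s0 VC-HIT; vc=[12,4]
#10 0x63→b12/s0 VC-HIT; vc=[2,4]
#11 0x64→b12/s0 L1-HIT; vc=[2,4]
#12 0x22→b4/s0 VC-HIT; vc=[2,12]
#13 0x14→b2/s0 VC-HIT; vc=[4,12]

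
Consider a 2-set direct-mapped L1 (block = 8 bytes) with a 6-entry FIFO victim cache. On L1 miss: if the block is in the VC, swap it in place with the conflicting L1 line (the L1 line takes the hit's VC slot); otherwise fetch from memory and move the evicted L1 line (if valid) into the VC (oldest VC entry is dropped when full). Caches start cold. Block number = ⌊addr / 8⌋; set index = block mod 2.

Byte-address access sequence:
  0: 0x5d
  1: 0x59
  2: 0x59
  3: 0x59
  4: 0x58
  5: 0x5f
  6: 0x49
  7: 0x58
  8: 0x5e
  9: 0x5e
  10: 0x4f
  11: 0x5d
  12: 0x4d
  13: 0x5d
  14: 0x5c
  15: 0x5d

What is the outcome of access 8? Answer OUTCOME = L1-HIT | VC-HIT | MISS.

#0 0x5d→b11/s1 MISS; vc=[]
#1 0x59→b11/s1 L1-HIT; vc=[]
#2 0x59→b11/s1 L1-HIT; vc=[]
#3 0x59→b11/s1 L1-HIT; vc=[]
#4 0x58→b11/s1 L1-HIT; vc=[]
#5 0x5f→b11/s1 L1-HIT; vc=[]
#6 0x49→b9/s1 MISS; vc=[11]
#7 0x58→b11/s1 VC-HIT; vc=[9]
#8 0x5e→b11/s1 L1-HIT; vc=[9]
#9 0x5e→b11/s1 L1-HIT; vc=[9]
#10 0x4f→b9/s1 VC-HIT; vc=[11]
#11 0x5d→b11/s1 VC-HIT; vc=[9]
#12 0x4d→b9/s1 VC-HIT; vc=[11]
#13 0x5d→b11/s1 VC-HIT; vc=[9]
#14 0x5c→b11/s1 L1-HIT; vc=[9]
#15 0x5d→b11/s1 L1-HIT; vc=[9]

OUTCOME = L1-HIT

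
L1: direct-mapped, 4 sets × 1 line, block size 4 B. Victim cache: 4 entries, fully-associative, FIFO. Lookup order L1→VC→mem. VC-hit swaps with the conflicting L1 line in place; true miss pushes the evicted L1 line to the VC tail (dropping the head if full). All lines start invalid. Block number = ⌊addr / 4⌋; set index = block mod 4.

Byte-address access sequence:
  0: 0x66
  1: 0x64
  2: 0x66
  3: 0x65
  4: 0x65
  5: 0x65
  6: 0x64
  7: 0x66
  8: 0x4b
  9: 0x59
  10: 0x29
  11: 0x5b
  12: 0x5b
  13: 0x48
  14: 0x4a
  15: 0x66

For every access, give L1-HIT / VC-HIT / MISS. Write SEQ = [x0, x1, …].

SEQ = [MISS, L1-HIT, L1-HIT, L1-HIT, L1-HIT, L1-HIT, L1-HIT, L1-HIT, MISS, MISS, MISS, VC-HIT, L1-HIT, VC-HIT, L1-HIT, L1-HIT]

#0 0x66→b25/s1 MISS; vc=[]
#1 0x64→b25/s1 L1-HIT; vc=[]
#2 0x66→b25/s1 L1-HIT; vc=[]
#3 0x65→b25/s1 L1-HIT; vc=[]
#4 0x65→b25/s1 L1-HIT; vc=[]
#5 0x65→b25/s1 L1-HIT; vc=[]
#6 0x64→b25/s1 L1-HIT; vc=[]
#7 0x66→b25/s1 L1-HIT; vc=[]
#8 0x4b→b18/s2 MISS; vc=[]
#9 0x59→b22/s2 MISS; vc=[18]
#10 0x29→b10/s2 MISS; vc=[18,22]
#11 0x5b→b22/s2 VC-HIT; vc=[18,10]
#12 0x5b→b22/s2 L1-HIT; vc=[18,10]
#13 0x48→b18/s2 VC-HIT; vc=[22,10]
#14 0x4a→b18/s2 L1-HIT; vc=[22,10]
#15 0x66→b25/s1 L1-HIT; vc=[22,10]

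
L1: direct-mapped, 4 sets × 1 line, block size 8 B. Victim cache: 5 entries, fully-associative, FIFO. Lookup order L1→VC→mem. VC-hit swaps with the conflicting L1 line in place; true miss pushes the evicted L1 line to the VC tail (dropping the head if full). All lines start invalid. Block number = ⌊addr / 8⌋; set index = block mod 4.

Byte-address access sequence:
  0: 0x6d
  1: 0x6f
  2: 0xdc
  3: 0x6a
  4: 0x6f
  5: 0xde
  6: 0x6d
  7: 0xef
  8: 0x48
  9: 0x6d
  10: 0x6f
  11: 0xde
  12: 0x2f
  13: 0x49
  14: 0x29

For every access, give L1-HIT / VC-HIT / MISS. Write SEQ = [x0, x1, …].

0: 0x6d (blk 13, set 1) → MISS  vc=[]
1: 0x6f (blk 13, set 1) → L1-HIT  vc=[]
2: 0xdc (blk 27, set 3) → MISS  vc=[]
3: 0x6a (blk 13, set 1) → L1-HIT  vc=[]
4: 0x6f (blk 13, set 1) → L1-HIT  vc=[]
5: 0xde (blk 27, set 3) → L1-HIT  vc=[]
6: 0x6d (blk 13, set 1) → L1-HIT  vc=[]
7: 0xef (blk 29, set 1) → MISS  vc=[13]
8: 0x48 (blk 9, set 1) → MISS  vc=[13, 29]
9: 0x6d (blk 13, set 1) → VC-HIT  vc=[9, 29]
10: 0x6f (blk 13, set 1) → L1-HIT  vc=[9, 29]
11: 0xde (blk 27, set 3) → L1-HIT  vc=[9, 29]
12: 0x2f (blk 5, set 1) → MISS  vc=[9, 29, 13]
13: 0x49 (blk 9, set 1) → VC-HIT  vc=[5, 29, 13]
14: 0x29 (blk 5, set 1) → VC-HIT  vc=[9, 29, 13]

SEQ = [MISS, L1-HIT, MISS, L1-HIT, L1-HIT, L1-HIT, L1-HIT, MISS, MISS, VC-HIT, L1-HIT, L1-HIT, MISS, VC-HIT, VC-HIT]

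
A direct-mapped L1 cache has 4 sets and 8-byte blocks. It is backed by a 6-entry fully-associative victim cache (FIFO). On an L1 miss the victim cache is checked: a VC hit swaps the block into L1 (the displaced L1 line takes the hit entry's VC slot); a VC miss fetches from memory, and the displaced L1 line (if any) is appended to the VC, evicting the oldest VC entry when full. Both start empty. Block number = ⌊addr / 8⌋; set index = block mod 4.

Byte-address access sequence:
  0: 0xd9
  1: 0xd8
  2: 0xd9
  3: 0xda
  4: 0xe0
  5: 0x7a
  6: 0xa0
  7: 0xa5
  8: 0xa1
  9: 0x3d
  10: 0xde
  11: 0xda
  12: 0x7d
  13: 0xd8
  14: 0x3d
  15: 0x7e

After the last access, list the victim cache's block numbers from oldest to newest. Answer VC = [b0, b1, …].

VC = [27, 28, 7]

0: 0xd9 (blk 27, set 3) → MISS  vc=[]
1: 0xd8 (blk 27, set 3) → L1-HIT  vc=[]
2: 0xd9 (blk 27, set 3) → L1-HIT  vc=[]
3: 0xda (blk 27, set 3) → L1-HIT  vc=[]
4: 0xe0 (blk 28, set 0) → MISS  vc=[]
5: 0x7a (blk 15, set 3) → MISS  vc=[27]
6: 0xa0 (blk 20, set 0) → MISS  vc=[27, 28]
7: 0xa5 (blk 20, set 0) → L1-HIT  vc=[27, 28]
8: 0xa1 (blk 20, set 0) → L1-HIT  vc=[27, 28]
9: 0x3d (blk 7, set 3) → MISS  vc=[27, 28, 15]
10: 0xde (blk 27, set 3) → VC-HIT  vc=[7, 28, 15]
11: 0xda (blk 27, set 3) → L1-HIT  vc=[7, 28, 15]
12: 0x7d (blk 15, set 3) → VC-HIT  vc=[7, 28, 27]
13: 0xd8 (blk 27, set 3) → VC-HIT  vc=[7, 28, 15]
14: 0x3d (blk 7, set 3) → VC-HIT  vc=[27, 28, 15]
15: 0x7e (blk 15, set 3) → VC-HIT  vc=[27, 28, 7]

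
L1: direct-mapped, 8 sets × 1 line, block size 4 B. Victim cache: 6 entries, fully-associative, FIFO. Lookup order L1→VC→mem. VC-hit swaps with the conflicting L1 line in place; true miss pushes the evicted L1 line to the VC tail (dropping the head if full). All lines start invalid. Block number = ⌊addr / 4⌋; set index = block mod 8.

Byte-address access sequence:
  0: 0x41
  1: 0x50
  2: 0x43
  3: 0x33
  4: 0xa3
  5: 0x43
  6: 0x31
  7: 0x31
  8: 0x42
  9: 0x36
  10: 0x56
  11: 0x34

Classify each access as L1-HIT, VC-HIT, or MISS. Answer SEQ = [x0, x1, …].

0: 0x41 (blk 16, set 0) → MISS  vc=[]
1: 0x50 (blk 20, set 4) → MISS  vc=[]
2: 0x43 (blk 16, set 0) → L1-HIT  vc=[]
3: 0x33 (blk 12, set 4) → MISS  vc=[20]
4: 0xa3 (blk 40, set 0) → MISS  vc=[20, 16]
5: 0x43 (blk 16, set 0) → VC-HIT  vc=[20, 40]
6: 0x31 (blk 12, set 4) → L1-HIT  vc=[20, 40]
7: 0x31 (blk 12, set 4) → L1-HIT  vc=[20, 40]
8: 0x42 (blk 16, set 0) → L1-HIT  vc=[20, 40]
9: 0x36 (blk 13, set 5) → MISS  vc=[20, 40]
10: 0x56 (blk 21, set 5) → MISS  vc=[20, 40, 13]
11: 0x34 (blk 13, set 5) → VC-HIT  vc=[20, 40, 21]

SEQ = [MISS, MISS, L1-HIT, MISS, MISS, VC-HIT, L1-HIT, L1-HIT, L1-HIT, MISS, MISS, VC-HIT]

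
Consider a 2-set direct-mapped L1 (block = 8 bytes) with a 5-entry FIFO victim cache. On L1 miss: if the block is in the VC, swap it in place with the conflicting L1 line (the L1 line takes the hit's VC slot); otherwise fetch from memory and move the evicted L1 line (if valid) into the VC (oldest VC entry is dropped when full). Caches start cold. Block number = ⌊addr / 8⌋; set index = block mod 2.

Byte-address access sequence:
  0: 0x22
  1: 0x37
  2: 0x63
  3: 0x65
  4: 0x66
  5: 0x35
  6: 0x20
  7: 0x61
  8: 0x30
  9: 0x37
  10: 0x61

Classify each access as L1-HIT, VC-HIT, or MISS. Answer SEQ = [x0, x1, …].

0: 0x22 (blk 4, set 0) → MISS  vc=[]
1: 0x37 (blk 6, set 0) → MISS  vc=[4]
2: 0x63 (blk 12, set 0) → MISS  vc=[4, 6]
3: 0x65 (blk 12, set 0) → L1-HIT  vc=[4, 6]
4: 0x66 (blk 12, set 0) → L1-HIT  vc=[4, 6]
5: 0x35 (blk 6, set 0) → VC-HIT  vc=[4, 12]
6: 0x20 (blk 4, set 0) → VC-HIT  vc=[6, 12]
7: 0x61 (blk 12, set 0) → VC-HIT  vc=[6, 4]
8: 0x30 (blk 6, set 0) → VC-HIT  vc=[12, 4]
9: 0x37 (blk 6, set 0) → L1-HIT  vc=[12, 4]
10: 0x61 (blk 12, set 0) → VC-HIT  vc=[6, 4]

SEQ = [MISS, MISS, MISS, L1-HIT, L1-HIT, VC-HIT, VC-HIT, VC-HIT, VC-HIT, L1-HIT, VC-HIT]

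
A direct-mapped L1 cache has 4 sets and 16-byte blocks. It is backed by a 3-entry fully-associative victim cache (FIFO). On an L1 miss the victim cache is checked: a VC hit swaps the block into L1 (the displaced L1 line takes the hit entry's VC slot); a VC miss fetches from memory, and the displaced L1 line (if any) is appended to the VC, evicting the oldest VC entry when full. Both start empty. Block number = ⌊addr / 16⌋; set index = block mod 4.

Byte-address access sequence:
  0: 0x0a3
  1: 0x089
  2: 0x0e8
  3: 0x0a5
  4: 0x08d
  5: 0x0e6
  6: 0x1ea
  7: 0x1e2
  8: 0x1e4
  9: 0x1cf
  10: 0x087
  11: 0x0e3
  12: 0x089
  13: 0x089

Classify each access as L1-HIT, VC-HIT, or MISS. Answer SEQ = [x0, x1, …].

SEQ = [MISS, MISS, MISS, VC-HIT, L1-HIT, VC-HIT, MISS, L1-HIT, L1-HIT, MISS, VC-HIT, VC-HIT, L1-HIT, L1-HIT]

#0 0xa3→b10/s2 MISS; vc=[]
#1 0x89→b8/s0 MISS; vc=[]
#2 0xe8→b14/s2 MISS; vc=[10]
#3 0xa5→b10/s2 VC-HIT; vc=[14]
#4 0x8d→b8/s0 L1-HIT; vc=[14]
#5 0xe6→b14/s2 VC-HIT; vc=[10]
#6 0x1ea→b30/s2 MISS; vc=[10,14]
#7 0x1e2→b30/s2 L1-HIT; vc=[10,14]
#8 0x1e4→b30/s2 L1-HIT; vc=[10,14]
#9 0x1cf→b28/s0 MISS; vc=[10,14,8]
#10 0x87→b8/s0 VC-HIT; vc=[10,14,28]
#11 0xe3→b14/s2 VC-HIT; vc=[10,30,28]
#12 0x89→b8/s0 L1-HIT; vc=[10,30,28]
#13 0x89→b8/s0 L1-HIT; vc=[10,30,28]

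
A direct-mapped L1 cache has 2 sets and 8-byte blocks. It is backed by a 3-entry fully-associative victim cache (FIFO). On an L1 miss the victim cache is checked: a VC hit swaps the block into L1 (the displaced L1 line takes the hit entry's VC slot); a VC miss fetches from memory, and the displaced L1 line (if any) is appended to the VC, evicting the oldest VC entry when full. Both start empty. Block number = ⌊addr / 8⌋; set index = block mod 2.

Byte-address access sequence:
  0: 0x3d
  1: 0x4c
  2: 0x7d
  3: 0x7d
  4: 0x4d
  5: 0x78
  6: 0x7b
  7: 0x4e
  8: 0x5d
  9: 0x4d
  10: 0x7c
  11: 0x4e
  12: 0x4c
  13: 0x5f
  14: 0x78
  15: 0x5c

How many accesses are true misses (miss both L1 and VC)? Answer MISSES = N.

  [0] addr=0x3d blk=7 s=1: MISS | VC []
  [1] addr=0x4c blk=9 s=1: MISS | VC [7]
  [2] addr=0x7d blk=15 s=1: MISS | VC [7, 9]
  [3] addr=0x7d blk=15 s=1: L1-HIT | VC [7, 9]
  [4] addr=0x4d blk=9 s=1: VC-HIT | VC [7, 15]
  [5] addr=0x78 blk=15 s=1: VC-HIT | VC [7, 9]
  [6] addr=0x7b blk=15 s=1: L1-HIT | VC [7, 9]
  [7] addr=0x4e blk=9 s=1: VC-HIT | VC [7, 15]
  [8] addr=0x5d blk=11 s=1: MISS | VC [7, 15, 9]
  [9] addr=0x4d blk=9 s=1: VC-HIT | VC [7, 15, 11]
  [10] addr=0x7c blk=15 s=1: VC-HIT | VC [7, 9, 11]
  [11] addr=0x4e blk=9 s=1: VC-HIT | VC [7, 15, 11]
  [12] addr=0x4c blk=9 s=1: L1-HIT | VC [7, 15, 11]
  [13] addr=0x5f blk=11 s=1: VC-HIT | VC [7, 15, 9]
  [14] addr=0x78 blk=15 s=1: VC-HIT | VC [7, 11, 9]
  [15] addr=0x5c blk=11 s=1: VC-HIT | VC [7, 15, 9]

MISSES = 4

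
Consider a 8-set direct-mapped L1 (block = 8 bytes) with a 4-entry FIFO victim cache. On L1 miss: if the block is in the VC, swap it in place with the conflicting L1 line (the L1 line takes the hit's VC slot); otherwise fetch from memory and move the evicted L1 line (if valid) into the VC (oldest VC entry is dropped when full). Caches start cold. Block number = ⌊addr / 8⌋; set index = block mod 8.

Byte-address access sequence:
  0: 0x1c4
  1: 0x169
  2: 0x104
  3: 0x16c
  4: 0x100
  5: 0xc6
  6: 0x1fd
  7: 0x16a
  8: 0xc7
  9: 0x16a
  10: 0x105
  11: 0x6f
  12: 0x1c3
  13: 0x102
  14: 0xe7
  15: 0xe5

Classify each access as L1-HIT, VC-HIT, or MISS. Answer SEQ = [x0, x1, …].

SEQ = [MISS, MISS, MISS, L1-HIT, L1-HIT, MISS, MISS, L1-HIT, L1-HIT, L1-HIT, VC-HIT, MISS, VC-HIT, VC-HIT, MISS, L1-HIT]

0: 0x1c4 (blk 56, set 0) → MISS  vc=[]
1: 0x169 (blk 45, set 5) → MISS  vc=[]
2: 0x104 (blk 32, set 0) → MISS  vc=[56]
3: 0x16c (blk 45, set 5) → L1-HIT  vc=[56]
4: 0x100 (blk 32, set 0) → L1-HIT  vc=[56]
5: 0xc6 (blk 24, set 0) → MISS  vc=[56, 32]
6: 0x1fd (blk 63, set 7) → MISS  vc=[56, 32]
7: 0x16a (blk 45, set 5) → L1-HIT  vc=[56, 32]
8: 0xc7 (blk 24, set 0) → L1-HIT  vc=[56, 32]
9: 0x16a (blk 45, set 5) → L1-HIT  vc=[56, 32]
10: 0x105 (blk 32, set 0) → VC-HIT  vc=[56, 24]
11: 0x6f (blk 13, set 5) → MISS  vc=[56, 24, 45]
12: 0x1c3 (blk 56, set 0) → VC-HIT  vc=[32, 24, 45]
13: 0x102 (blk 32, set 0) → VC-HIT  vc=[56, 24, 45]
14: 0xe7 (blk 28, set 4) → MISS  vc=[56, 24, 45]
15: 0xe5 (blk 28, set 4) → L1-HIT  vc=[56, 24, 45]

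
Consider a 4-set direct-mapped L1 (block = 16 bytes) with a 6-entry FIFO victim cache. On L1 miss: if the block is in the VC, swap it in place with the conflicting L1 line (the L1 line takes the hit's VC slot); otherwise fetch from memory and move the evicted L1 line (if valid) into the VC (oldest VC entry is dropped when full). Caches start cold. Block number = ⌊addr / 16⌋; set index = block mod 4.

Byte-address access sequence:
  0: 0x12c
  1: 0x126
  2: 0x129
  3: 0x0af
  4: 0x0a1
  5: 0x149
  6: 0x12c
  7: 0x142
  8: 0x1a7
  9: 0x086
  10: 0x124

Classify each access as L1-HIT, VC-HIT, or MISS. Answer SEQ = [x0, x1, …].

SEQ = [MISS, L1-HIT, L1-HIT, MISS, L1-HIT, MISS, VC-HIT, L1-HIT, MISS, MISS, VC-HIT]

0: 0x12c (blk 18, set 2) → MISS  vc=[]
1: 0x126 (blk 18, set 2) → L1-HIT  vc=[]
2: 0x129 (blk 18, set 2) → L1-HIT  vc=[]
3: 0xaf (blk 10, set 2) → MISS  vc=[18]
4: 0xa1 (blk 10, set 2) → L1-HIT  vc=[18]
5: 0x149 (blk 20, set 0) → MISS  vc=[18]
6: 0x12c (blk 18, set 2) → VC-HIT  vc=[10]
7: 0x142 (blk 20, set 0) → L1-HIT  vc=[10]
8: 0x1a7 (blk 26, set 2) → MISS  vc=[10, 18]
9: 0x86 (blk 8, set 0) → MISS  vc=[10, 18, 20]
10: 0x124 (blk 18, set 2) → VC-HIT  vc=[10, 26, 20]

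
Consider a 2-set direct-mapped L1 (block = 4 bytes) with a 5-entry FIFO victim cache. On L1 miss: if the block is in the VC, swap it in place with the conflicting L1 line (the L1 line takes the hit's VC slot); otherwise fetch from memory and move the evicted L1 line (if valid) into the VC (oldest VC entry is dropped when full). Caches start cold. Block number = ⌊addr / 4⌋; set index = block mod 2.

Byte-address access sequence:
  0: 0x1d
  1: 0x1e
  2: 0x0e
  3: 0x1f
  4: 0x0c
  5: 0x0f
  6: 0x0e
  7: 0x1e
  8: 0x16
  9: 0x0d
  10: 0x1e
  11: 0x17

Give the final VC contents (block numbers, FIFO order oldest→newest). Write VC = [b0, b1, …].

#0 0x1d→b7/s1 MISS; vc=[]
#1 0x1e→b7/s1 L1-HIT; vc=[]
#2 0xe→b3/s1 MISS; vc=[7]
#3 0x1f→b7/s1 VC-HIT; vc=[3]
#4 0xc→b3/s1 VC-HIT; vc=[7]
#5 0xf→b3/s1 L1-HIT; vc=[7]
#6 0xe→b3/s1 L1-HIT; vc=[7]
#7 0x1e→b7/s1 VC-HIT; vc=[3]
#8 0x16→b5/s1 MISS; vc=[3,7]
#9 0xd→b3/s1 VC-HIT; vc=[5,7]
#10 0x1e→b7/s1 VC-HIT; vc=[5,3]
#11 0x17→b5/s1 VC-HIT; vc=[7,3]

VC = [7, 3]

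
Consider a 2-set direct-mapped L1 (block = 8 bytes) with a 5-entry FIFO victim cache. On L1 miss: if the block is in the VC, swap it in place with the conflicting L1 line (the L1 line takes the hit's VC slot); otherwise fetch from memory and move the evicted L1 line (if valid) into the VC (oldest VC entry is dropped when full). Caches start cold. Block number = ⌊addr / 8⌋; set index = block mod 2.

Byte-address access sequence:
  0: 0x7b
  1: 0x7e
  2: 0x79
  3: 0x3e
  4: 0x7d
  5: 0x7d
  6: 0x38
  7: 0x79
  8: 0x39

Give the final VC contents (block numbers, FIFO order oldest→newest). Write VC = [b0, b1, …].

VC = [15]

0: 0x7b (blk 15, set 1) → MISS  vc=[]
1: 0x7e (blk 15, set 1) → L1-HIT  vc=[]
2: 0x79 (blk 15, set 1) → L1-HIT  vc=[]
3: 0x3e (blk 7, set 1) → MISS  vc=[15]
4: 0x7d (blk 15, set 1) → VC-HIT  vc=[7]
5: 0x7d (blk 15, set 1) → L1-HIT  vc=[7]
6: 0x38 (blk 7, set 1) → VC-HIT  vc=[15]
7: 0x79 (blk 15, set 1) → VC-HIT  vc=[7]
8: 0x39 (blk 7, set 1) → VC-HIT  vc=[15]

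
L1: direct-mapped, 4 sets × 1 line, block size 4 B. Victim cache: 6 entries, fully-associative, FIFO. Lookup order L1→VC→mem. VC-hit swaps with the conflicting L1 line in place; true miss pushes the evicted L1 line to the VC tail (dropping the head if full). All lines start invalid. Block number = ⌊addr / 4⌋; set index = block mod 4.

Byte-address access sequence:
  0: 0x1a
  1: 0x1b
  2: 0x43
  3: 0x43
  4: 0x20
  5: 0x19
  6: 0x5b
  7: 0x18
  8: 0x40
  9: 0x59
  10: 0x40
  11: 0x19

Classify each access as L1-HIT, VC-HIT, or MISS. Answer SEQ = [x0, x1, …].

SEQ = [MISS, L1-HIT, MISS, L1-HIT, MISS, L1-HIT, MISS, VC-HIT, VC-HIT, VC-HIT, L1-HIT, VC-HIT]

#0 0x1a→b6/s2 MISS; vc=[]
#1 0x1b→b6/s2 L1-HIT; vc=[]
#2 0x43→b16/s0 MISS; vc=[]
#3 0x43→b16/s0 L1-HIT; vc=[]
#4 0x20→b8/s0 MISS; vc=[16]
#5 0x19→b6/s2 L1-HIT; vc=[16]
#6 0x5b→b22/s2 MISS; vc=[16,6]
#7 0x18→b6/s2 VC-HIT; vc=[16,22]
#8 0x40→b16/s0 VC-HIT; vc=[8,22]
#9 0x59→b22/s2 VC-HIT; vc=[8,6]
#10 0x40→b16/s0 L1-HIT; vc=[8,6]
#11 0x19→b6/s2 VC-HIT; vc=[8,22]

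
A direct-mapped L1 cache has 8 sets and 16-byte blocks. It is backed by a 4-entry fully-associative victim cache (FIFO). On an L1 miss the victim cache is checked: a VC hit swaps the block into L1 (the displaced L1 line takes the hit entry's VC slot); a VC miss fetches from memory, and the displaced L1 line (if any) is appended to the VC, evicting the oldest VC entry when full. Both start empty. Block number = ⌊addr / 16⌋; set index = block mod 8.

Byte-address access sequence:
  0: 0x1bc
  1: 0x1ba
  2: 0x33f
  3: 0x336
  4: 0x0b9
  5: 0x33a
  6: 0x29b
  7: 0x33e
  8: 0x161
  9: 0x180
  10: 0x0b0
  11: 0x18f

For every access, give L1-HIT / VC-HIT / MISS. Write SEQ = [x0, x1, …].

0: 0x1bc (blk 27, set 3) → MISS  vc=[]
1: 0x1ba (blk 27, set 3) → L1-HIT  vc=[]
2: 0x33f (blk 51, set 3) → MISS  vc=[27]
3: 0x336 (blk 51, set 3) → L1-HIT  vc=[27]
4: 0xb9 (blk 11, set 3) → MISS  vc=[27, 51]
5: 0x33a (blk 51, set 3) → VC-HIT  vc=[27, 11]
6: 0x29b (blk 41, set 1) → MISS  vc=[27, 11]
7: 0x33e (blk 51, set 3) → L1-HIT  vc=[27, 11]
8: 0x161 (blk 22, set 6) → MISS  vc=[27, 11]
9: 0x180 (blk 24, set 0) → MISS  vc=[27, 11]
10: 0xb0 (blk 11, set 3) → VC-HIT  vc=[27, 51]
11: 0x18f (blk 24, set 0) → L1-HIT  vc=[27, 51]

SEQ = [MISS, L1-HIT, MISS, L1-HIT, MISS, VC-HIT, MISS, L1-HIT, MISS, MISS, VC-HIT, L1-HIT]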